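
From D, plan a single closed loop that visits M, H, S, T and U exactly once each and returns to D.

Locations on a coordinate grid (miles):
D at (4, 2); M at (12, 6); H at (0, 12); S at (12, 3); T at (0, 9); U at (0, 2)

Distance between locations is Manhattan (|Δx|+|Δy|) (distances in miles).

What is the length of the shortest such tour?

D-M-H-S-T-U-D: 12+18+21+18+7+4 = 80
D-M-H-S-U-T-D: 12+18+21+13+7+11 = 82
D-M-H-T-S-U-D: 12+18+3+18+13+4 = 68
D-M-H-T-U-S-D: 12+18+3+7+13+9 = 62
D-M-H-U-S-T-D: 12+18+10+13+18+11 = 82
D-M-H-U-T-S-D: 12+18+10+7+18+9 = 74
D-M-S-H-T-U-D: 12+3+21+3+7+4 = 50
D-M-S-H-U-T-D: 12+3+21+10+7+11 = 64
D-M-S-T-H-U-D: 12+3+18+3+10+4 = 50
D-M-S-T-U-H-D: 12+3+18+7+10+14 = 64
D-M-S-U-H-T-D: 12+3+13+10+3+11 = 52
D-M-S-U-T-H-D: 12+3+13+7+3+14 = 52
D-M-T-H-S-U-D: 12+15+3+21+13+4 = 68
D-M-T-H-U-S-D: 12+15+3+10+13+9 = 62
… (46 more)
D-S-M-H-T-U-D: 9+3+18+3+7+4 = 44  ← best
The minimum is 44.
One optimal route: D → S → M → H → T → U → D (or its reverse).

44 miles — the shortest possible round trip.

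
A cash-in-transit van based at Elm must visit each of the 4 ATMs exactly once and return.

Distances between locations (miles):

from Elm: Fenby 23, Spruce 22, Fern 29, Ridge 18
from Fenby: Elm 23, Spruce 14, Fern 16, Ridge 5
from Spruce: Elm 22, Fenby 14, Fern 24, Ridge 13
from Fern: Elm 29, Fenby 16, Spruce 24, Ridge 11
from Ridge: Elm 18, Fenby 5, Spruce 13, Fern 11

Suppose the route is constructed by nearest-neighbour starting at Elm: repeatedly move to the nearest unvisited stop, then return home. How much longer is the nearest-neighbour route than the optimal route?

From Elm: Ridge=18, Spruce=22, Fenby=23, Fern=29 → choose Ridge (18).
From Ridge: Fenby=5, Fern=11, Spruce=13 → choose Fenby (5).
From Fenby: Spruce=14, Fern=16 → choose Spruce (14).
From Spruce: Fern=24 → choose Fern (24).
NN route Elm → Ridge → Fenby → Spruce → Fern → Elm costs 90.
Optimal: Elm → Spruce → Fenby → Fern → Ridge → Elm costs 81 (by enumerating all 12 distinct tours).
Excess = 90 − 81 = 9.

The nearest-neighbour route is 9 miles longer than optimal.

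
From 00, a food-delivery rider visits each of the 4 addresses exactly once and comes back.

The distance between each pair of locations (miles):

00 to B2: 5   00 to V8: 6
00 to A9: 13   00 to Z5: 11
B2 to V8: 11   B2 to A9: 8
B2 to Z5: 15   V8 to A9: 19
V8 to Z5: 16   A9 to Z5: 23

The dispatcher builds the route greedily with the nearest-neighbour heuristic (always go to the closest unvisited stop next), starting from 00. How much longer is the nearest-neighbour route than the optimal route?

1 miles longer than the optimal tour.

00: B2=5, V8=6, Z5=11, A9=13 ⇒ B2
B2: A9=8, V8=11, Z5=15 ⇒ A9
A9: V8=19, Z5=23 ⇒ V8
V8: Z5=16 ⇒ Z5
NN route 00 → B2 → A9 → V8 → Z5 → 00 costs 59.
Optimal: 00 → B2 → A9 → Z5 → V8 → 00 costs 58 (by enumerating all 12 distinct tours).
Excess = 59 − 58 = 1.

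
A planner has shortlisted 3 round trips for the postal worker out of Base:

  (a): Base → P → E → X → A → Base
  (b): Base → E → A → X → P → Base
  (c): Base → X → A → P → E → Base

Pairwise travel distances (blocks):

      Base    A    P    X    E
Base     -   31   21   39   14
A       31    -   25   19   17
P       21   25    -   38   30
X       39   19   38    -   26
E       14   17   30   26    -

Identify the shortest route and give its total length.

109 blocks — (b) is the shortest.

(a): 21 + 30 + 26 + 19 + 31 = 127
(b): 14 + 17 + 19 + 38 + 21 = 109
(c): 39 + 19 + 25 + 30 + 14 = 127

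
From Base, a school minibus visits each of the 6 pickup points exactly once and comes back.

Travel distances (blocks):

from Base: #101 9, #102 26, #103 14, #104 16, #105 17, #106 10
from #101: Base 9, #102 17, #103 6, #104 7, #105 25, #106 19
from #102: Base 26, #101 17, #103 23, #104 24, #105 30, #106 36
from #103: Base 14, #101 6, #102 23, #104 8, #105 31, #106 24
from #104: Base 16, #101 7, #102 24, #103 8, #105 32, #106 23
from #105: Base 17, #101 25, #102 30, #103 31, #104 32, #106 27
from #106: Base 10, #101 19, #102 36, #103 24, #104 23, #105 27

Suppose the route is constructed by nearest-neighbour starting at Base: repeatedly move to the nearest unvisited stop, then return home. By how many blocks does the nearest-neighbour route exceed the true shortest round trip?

Excess over optimum: 18 blocks.

From Base: #101=9, #106=10, #103=14, #104=16, #105=17, #102=26 → choose #101 (9).
From #101: #103=6, #104=7, #102=17, #106=19, #105=25 → choose #103 (6).
From #103: #104=8, #102=23, #106=24, #105=31 → choose #104 (8).
From #104: #106=23, #102=24, #105=32 → choose #106 (23).
From #106: #105=27, #102=36 → choose #105 (27).
From #105: #102=30 → choose #102 (30).
NN route Base → #101 → #103 → #104 → #106 → #105 → #102 → Base costs 129.
Optimal: Base → #105 → #102 → #101 → #103 → #104 → #106 → Base costs 111 (by enumerating all 360 distinct tours).
Excess = 129 − 111 = 18.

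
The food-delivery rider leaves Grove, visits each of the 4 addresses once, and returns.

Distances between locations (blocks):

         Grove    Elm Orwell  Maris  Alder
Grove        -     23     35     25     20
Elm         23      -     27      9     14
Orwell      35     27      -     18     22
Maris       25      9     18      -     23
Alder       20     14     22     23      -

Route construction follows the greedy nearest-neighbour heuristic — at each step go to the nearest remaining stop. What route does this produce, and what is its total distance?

Total distance 96 blocks via the nearest-neighbour route Grove → Alder → Elm → Maris → Orwell → Grove.

At Grove the remaining stops are Alder 20, Elm 23, Maris 25, Orwell 35; go to Alder.
At Alder the remaining stops are Elm 14, Orwell 22, Maris 23; go to Elm.
At Elm the remaining stops are Maris 9, Orwell 27; go to Maris.
At Maris the remaining stops are Orwell 18; go to Orwell.
Return Orwell→Grove: 35.
Total = 20 + 14 + 9 + 18 + 35 = 96.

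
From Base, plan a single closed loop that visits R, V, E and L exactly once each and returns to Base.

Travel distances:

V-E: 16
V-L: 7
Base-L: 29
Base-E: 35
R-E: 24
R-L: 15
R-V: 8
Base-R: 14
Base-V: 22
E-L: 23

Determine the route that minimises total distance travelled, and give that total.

Shortest round trip = 87.

Base-R-V-E-L-Base: 14+8+16+23+29 = 90
Base-R-V-L-E-Base: 14+8+7+23+35 = 87
Base-R-E-V-L-Base: 14+24+16+7+29 = 90
Base-R-E-L-V-Base: 14+24+23+7+22 = 90
Base-R-L-V-E-Base: 14+15+7+16+35 = 87
Base-R-L-E-V-Base: 14+15+23+16+22 = 90
Base-V-R-E-L-Base: 22+8+24+23+29 = 106
Base-V-R-L-E-Base: 22+8+15+23+35 = 103
Base-V-E-R-L-Base: 22+16+24+15+29 = 106
Base-V-L-R-E-Base: 22+7+15+24+35 = 103
Base-E-R-V-L-Base: 35+24+8+7+29 = 103
Base-E-V-R-L-Base: 35+16+8+15+29 = 103
The minimum is 87.
One optimal route: Base → R → V → L → E → Base (or its reverse).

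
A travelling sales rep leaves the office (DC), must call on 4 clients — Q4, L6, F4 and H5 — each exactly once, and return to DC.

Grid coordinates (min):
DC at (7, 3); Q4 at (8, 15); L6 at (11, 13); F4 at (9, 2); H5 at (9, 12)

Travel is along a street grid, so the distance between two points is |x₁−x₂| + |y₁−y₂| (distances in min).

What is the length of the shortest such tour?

Minimum total distance: 34 min.

With 4 stops there are 4!/2 = 12 distinct round trips (a route and its reverse cost the same).
DC - Q4 - L6 - F4 - H5 - DC: 13+5+13+10+11 = 52
DC - Q4 - L6 - H5 - F4 - DC: 13+5+3+10+3 = 34
DC - Q4 - F4 - L6 - H5 - DC: 13+14+13+3+11 = 54
DC - Q4 - F4 - H5 - L6 - DC: 13+14+10+3+14 = 54
DC - Q4 - H5 - L6 - F4 - DC: 13+4+3+13+3 = 36
DC - Q4 - H5 - F4 - L6 - DC: 13+4+10+13+14 = 54
DC - L6 - Q4 - F4 - H5 - DC: 14+5+14+10+11 = 54
DC - L6 - Q4 - H5 - F4 - DC: 14+5+4+10+3 = 36
DC - L6 - F4 - Q4 - H5 - DC: 14+13+14+4+11 = 56
DC - L6 - H5 - Q4 - F4 - DC: 14+3+4+14+3 = 38
DC - F4 - Q4 - L6 - H5 - DC: 3+14+5+3+11 = 36
DC - F4 - L6 - Q4 - H5 - DC: 3+13+5+4+11 = 36
The minimum is 34.
One optimal route: DC → Q4 → L6 → H5 → F4 → DC (or its reverse).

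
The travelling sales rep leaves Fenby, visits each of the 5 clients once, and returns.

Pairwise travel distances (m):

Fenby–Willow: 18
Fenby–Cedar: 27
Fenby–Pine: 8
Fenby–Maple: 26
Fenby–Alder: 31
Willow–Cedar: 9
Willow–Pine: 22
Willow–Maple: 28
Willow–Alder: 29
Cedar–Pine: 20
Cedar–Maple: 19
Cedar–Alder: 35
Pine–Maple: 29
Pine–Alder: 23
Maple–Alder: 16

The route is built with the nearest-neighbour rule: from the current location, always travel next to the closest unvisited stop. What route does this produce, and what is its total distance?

Nearest-neighbour total = 112 m; route Fenby → Pine → Cedar → Willow → Maple → Alder → Fenby.

At Fenby the remaining stops are Pine 8, Willow 18, Maple 26, Cedar 27, Alder 31; go to Pine.
At Pine the remaining stops are Cedar 20, Willow 22, Alder 23, Maple 29; go to Cedar.
At Cedar the remaining stops are Willow 9, Maple 19, Alder 35; go to Willow.
At Willow the remaining stops are Maple 28, Alder 29; go to Maple.
At Maple the remaining stops are Alder 16; go to Alder.
Return Alder→Fenby: 31.
Total = 8 + 20 + 9 + 28 + 16 + 31 = 112.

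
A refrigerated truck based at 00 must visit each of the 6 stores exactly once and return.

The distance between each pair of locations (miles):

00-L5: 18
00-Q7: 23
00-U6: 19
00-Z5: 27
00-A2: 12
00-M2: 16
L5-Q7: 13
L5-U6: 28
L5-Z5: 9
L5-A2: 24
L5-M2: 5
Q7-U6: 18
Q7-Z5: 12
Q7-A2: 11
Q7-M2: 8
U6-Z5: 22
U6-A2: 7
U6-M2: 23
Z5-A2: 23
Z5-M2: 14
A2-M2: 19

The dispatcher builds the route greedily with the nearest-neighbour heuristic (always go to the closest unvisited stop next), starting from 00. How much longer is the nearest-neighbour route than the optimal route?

Excess over optimum: 7 miles.

From 00: A2=12, M2=16, L5=18, U6=19, Q7=23, Z5=27 → choose A2 (12).
From A2: U6=7, Q7=11, M2=19, Z5=23, L5=24 → choose U6 (7).
From U6: Q7=18, Z5=22, M2=23, L5=28 → choose Q7 (18).
From Q7: M2=8, Z5=12, L5=13 → choose M2 (8).
From M2: L5=5, Z5=14 → choose L5 (5).
From L5: Z5=9 → choose Z5 (9).
NN route 00 → A2 → U6 → Q7 → M2 → L5 → Z5 → 00 costs 86.
Optimal: 00 → U6 → A2 → Q7 → Z5 → L5 → M2 → 00 costs 79 (by enumerating all 360 distinct tours).
Excess = 86 − 79 = 7.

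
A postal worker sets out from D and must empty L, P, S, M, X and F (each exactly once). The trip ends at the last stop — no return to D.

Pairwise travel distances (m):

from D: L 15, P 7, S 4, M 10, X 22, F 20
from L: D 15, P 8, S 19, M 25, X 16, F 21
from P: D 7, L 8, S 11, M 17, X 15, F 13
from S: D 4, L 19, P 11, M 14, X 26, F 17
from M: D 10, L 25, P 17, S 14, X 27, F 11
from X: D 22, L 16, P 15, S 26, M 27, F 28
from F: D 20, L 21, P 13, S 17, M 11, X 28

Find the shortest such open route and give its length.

There are 6! = 720 possible orderings.
D - L - P - S - M - X - F: 15+8+11+14+27+28 = 103
D - L - P - S - M - F - X: 15+8+11+14+11+28 = 87
D - L - P - S - X - M - F: 15+8+11+26+27+11 = 98
D - L - P - S - X - F - M: 15+8+11+26+28+11 = 99
D - L - P - S - F - M - X: 15+8+11+17+11+27 = 89
D - L - P - S - F - X - M: 15+8+11+17+28+27 = 106
D - L - P - M - S - X - F: 15+8+17+14+26+28 = 108
D - L - P - M - S - F - X: 15+8+17+14+17+28 = 99
… (712 more)
D - S - M - F - P - L - X: 4+14+11+13+8+16 = 66  ← best
The minimum is 66.
One shortest path: D → S → M → F → P → L → X.

Minimum one-way distance = 66 m.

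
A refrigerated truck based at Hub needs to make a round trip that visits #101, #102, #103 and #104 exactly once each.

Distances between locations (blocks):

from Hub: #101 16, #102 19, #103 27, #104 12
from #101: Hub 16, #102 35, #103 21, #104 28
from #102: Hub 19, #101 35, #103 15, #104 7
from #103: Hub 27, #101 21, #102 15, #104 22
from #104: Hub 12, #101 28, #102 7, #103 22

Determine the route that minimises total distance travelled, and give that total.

Hub-#101-#102-#103-#104-Hub: 16+35+15+22+12 = 100
Hub-#101-#102-#104-#103-Hub: 16+35+7+22+27 = 107
Hub-#101-#103-#102-#104-Hub: 16+21+15+7+12 = 71
Hub-#101-#103-#104-#102-Hub: 16+21+22+7+19 = 85
Hub-#101-#104-#102-#103-Hub: 16+28+7+15+27 = 93
Hub-#101-#104-#103-#102-Hub: 16+28+22+15+19 = 100
Hub-#102-#101-#103-#104-Hub: 19+35+21+22+12 = 109
Hub-#102-#101-#104-#103-Hub: 19+35+28+22+27 = 131
Hub-#102-#103-#101-#104-Hub: 19+15+21+28+12 = 95
Hub-#102-#104-#101-#103-Hub: 19+7+28+21+27 = 102
Hub-#103-#101-#102-#104-Hub: 27+21+35+7+12 = 102
Hub-#103-#102-#101-#104-Hub: 27+15+35+28+12 = 117
The minimum is 71.
One optimal route: Hub → #101 → #103 → #102 → #104 → Hub (or its reverse).

71 blocks — the shortest possible round trip.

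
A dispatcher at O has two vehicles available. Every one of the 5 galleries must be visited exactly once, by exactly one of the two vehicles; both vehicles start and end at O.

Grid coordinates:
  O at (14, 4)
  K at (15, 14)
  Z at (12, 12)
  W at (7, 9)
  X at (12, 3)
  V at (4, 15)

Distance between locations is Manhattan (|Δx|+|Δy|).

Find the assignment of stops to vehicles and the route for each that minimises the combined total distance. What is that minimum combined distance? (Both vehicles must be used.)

Minimum combined distance: 54.

There are 2^4 − 1 = 15 ways to divide the 5 stops into two non-empty groups. For each, the best each vehicle can do is its own shortest tour through its group:
  {K} + {Z, W, X, V}: 22 + 44 = 66
  {Z} + {K, W, X, V}: 20 + 46 = 66
  {K, Z} + {W, X, V}: 26 + 44 = 70
  {W} + {K, Z, X, V}: 24 + 46 = 70
  {K, W} + {Z, X, V}: 36 + 44 = 80
  {Z, W} + {K, X, V}: 30 + 46 = 76
  … (15 splits in total)
  {X} + {K, Z, W, V}: 6 + 48 = 54  ← best
Best: vehicle 1 O → X → O = 6; vehicle 2 O → K → Z → V → W → O = 48; combined 54.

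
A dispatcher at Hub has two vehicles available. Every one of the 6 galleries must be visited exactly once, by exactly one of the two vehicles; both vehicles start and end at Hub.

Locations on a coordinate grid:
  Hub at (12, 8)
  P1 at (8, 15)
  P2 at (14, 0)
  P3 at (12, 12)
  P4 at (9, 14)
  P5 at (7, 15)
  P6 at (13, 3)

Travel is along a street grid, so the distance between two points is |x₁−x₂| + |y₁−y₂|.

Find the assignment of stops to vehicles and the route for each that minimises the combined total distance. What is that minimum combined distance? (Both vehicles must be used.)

Check every non-empty split of the stops between the two vehicles; for each half take its own optimal tour:
  {P1} + {P2, P3, P4, P5, P6}: 22 + 44 = 66
  {P2} + {P1, P3, P4, P5, P6}: 20 + 36 = 56
  {P1, P2} + {P3, P4, P5, P6}: 42 + 36 = 78
  {P3} + {P1, P2, P4, P5, P6}: 8 + 44 = 52
  {P1, P3} + {P2, P4, P5, P6}: 22 + 44 = 66
  {P2, P3} + {P1, P4, P5, P6}: 28 + 36 = 64
  … (31 splits in total)
  {P1, P3, P4, P5} + {P2, P6}: 24 + 20 = 44  ← best
Best: vehicle 1 Hub → P1 → P5 → P4 → P3 → Hub = 24; vehicle 2 Hub → P2 → P6 → Hub = 20; combined 44.

44 — the smallest possible combined total.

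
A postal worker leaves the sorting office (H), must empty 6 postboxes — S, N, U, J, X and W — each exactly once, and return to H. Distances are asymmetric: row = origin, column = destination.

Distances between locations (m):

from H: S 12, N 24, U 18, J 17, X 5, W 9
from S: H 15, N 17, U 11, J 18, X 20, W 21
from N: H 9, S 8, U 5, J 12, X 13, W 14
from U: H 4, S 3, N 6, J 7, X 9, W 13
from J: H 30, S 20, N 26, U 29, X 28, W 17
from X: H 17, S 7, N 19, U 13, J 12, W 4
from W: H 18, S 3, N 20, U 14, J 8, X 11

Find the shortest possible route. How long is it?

H → S → N → U → J → X → W → H: 12+17+5+7+28+4+18 = 91
H → S → N → U → J → W → X → H: 12+17+5+7+17+11+17 = 86
H → S → N → U → X → J → W → H: 12+17+5+9+12+17+18 = 90
H → S → N → U → X → W → J → H: 12+17+5+9+4+8+30 = 85
H → S → N → U → W → J → X → H: 12+17+5+13+8+28+17 = 100
H → S → N → U → W → X → J → H: 12+17+5+13+11+12+30 = 100
H → S → N → J → U → X → W → H: 12+17+12+29+9+4+18 = 101
H → S → N → J → U → W → X → H: 12+17+12+29+13+11+17 = 111
… (712 more)
H → X → J → W → S → N → U → H: 5+12+17+3+17+5+4 = 63  ← best
The minimum is 63.
One optimal route: H → X → J → W → S → N → U → H.

63 m — the shortest possible round trip.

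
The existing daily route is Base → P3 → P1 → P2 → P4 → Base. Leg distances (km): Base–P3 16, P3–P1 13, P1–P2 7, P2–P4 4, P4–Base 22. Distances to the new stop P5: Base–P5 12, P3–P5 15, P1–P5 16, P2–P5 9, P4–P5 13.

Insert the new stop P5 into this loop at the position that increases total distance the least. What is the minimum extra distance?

Insertion cost between consecutive stops i–j is d(i,P5) + d(P5,j) − d(i,j):
  between Base and P3: 12 + 15 − 16 = 11
  between P3 and P1: 15 + 16 − 13 = 18
  between P1 and P2: 16 + 9 − 7 = 18
  between P2 and P4: 9 + 13 − 4 = 18
  between P4 and Base: 13 + 12 − 22 = 3
Cheapest insertion is between P4 and Base, adding 3.
New total = 62 + 3 = 65.

+3 km — insert P5 between P4 and Base.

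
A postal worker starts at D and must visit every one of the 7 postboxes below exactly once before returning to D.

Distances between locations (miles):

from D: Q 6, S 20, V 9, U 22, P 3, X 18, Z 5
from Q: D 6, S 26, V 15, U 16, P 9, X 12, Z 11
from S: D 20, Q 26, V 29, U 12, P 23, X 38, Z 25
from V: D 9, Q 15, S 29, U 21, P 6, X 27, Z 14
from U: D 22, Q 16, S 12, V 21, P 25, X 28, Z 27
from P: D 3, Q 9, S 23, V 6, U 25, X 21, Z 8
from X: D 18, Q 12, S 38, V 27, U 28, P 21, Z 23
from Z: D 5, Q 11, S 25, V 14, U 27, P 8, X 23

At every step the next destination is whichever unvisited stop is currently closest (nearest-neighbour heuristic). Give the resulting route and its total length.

106 miles along D → P → V → Z → Q → X → U → S → D.

At D the remaining stops are P 3, Z 5, Q 6, V 9, X 18, S 20, U 22; go to P.
At P the remaining stops are V 6, Z 8, Q 9, X 21, S 23, U 25; go to V.
At V the remaining stops are Z 14, Q 15, U 21, X 27, S 29; go to Z.
At Z the remaining stops are Q 11, X 23, S 25, U 27; go to Q.
At Q the remaining stops are X 12, U 16, S 26; go to X.
At X the remaining stops are U 28, S 38; go to U.
At U the remaining stops are S 12; go to S.
Return S→D: 20.
Total = 3 + 6 + 14 + 11 + 12 + 28 + 12 + 20 = 106.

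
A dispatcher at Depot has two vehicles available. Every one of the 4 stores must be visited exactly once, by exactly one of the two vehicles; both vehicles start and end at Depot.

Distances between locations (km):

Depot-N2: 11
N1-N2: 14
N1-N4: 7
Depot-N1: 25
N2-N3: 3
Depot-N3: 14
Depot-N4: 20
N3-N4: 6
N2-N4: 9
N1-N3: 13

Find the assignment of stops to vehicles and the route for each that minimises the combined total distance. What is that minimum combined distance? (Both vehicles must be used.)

There are 2^3 − 1 = 7 ways to divide the 4 stops into two non-empty groups. For each, the best each vehicle can do is its own shortest tour through its group:
  {N1} + {N2, N3, N4}: 50 + 40 = 90
  {N2} + {N1, N3, N4}: 22 + 52 = 74
  {N1, N2} + {N3, N4}: 50 + 40 = 90
  {N3} + {N1, N2, N4}: 28 + 52 = 80
  {N1, N3} + {N2, N4}: 52 + 40 = 92
  {N2, N3} + {N1, N4}: 28 + 52 = 80
  … (7 splits in total)
Best: vehicle 1 Depot → N2 → Depot = 22; vehicle 2 Depot → N1 → N4 → N3 → Depot = 52; combined 74.

Minimum combined distance: 74 km.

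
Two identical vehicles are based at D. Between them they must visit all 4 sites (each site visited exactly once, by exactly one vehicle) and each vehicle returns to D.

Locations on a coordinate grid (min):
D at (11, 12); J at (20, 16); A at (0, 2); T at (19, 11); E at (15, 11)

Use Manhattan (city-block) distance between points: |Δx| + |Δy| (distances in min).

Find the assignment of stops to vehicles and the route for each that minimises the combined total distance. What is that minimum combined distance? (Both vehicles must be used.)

70 min — the smallest possible combined total.

Check every non-empty split of the stops between the two vehicles; for each half take its own optimal tour:
  {J} + {A, T, E}: 26 + 58 = 84
  {A} + {J, T, E}: 42 + 28 = 70
  {J, A} + {T, E}: 68 + 18 = 86
  {T} + {J, A, E}: 18 + 68 = 86
  {J, T} + {A, E}: 28 + 50 = 78
  {A, T} + {J, E}: 58 + 28 = 86
  … (7 splits in total)
Best: vehicle 1 D → A → D = 42; vehicle 2 D → J → T → E → D = 28; combined 70.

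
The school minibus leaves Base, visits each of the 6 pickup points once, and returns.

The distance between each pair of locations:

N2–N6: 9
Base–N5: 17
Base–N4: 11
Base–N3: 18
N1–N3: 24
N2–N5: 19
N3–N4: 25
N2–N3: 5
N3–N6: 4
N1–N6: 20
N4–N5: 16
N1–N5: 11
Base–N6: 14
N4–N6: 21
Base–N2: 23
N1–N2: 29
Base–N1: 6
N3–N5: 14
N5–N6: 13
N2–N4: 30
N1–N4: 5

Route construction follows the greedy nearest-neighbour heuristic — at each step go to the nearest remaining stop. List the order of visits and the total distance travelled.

72 along Base → N1 → N4 → N5 → N6 → N3 → N2 → Base.

From Base: distances to unvisited — N1=6, N4=11, N6=14, N5=17, N3=18, N2=23. Nearest is N1 (6).
From N1: distances to unvisited — N4=5, N5=11, N6=20, N3=24, N2=29. Nearest is N4 (5).
From N4: distances to unvisited — N5=16, N6=21, N3=25, N2=30. Nearest is N5 (16).
From N5: distances to unvisited — N6=13, N3=14, N2=19. Nearest is N6 (13).
From N6: distances to unvisited — N3=4, N2=9. Nearest is N3 (4).
From N3: distances to unvisited — N2=5. Nearest is N2 (5).
Return N2→Base: 23.
Total = 6 + 5 + 16 + 13 + 4 + 5 + 23 = 72.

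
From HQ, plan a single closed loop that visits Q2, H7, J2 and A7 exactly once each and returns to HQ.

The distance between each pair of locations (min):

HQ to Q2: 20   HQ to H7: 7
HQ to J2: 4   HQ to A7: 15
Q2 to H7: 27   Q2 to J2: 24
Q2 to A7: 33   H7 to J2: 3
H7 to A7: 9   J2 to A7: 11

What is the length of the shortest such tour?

Shortest round trip = 69 min.

HQ - Q2 - H7 - J2 - A7 - HQ: 20+27+3+11+15 = 76
HQ - Q2 - H7 - A7 - J2 - HQ: 20+27+9+11+4 = 71
HQ - Q2 - J2 - H7 - A7 - HQ: 20+24+3+9+15 = 71
HQ - Q2 - J2 - A7 - H7 - HQ: 20+24+11+9+7 = 71
HQ - Q2 - A7 - H7 - J2 - HQ: 20+33+9+3+4 = 69
HQ - Q2 - A7 - J2 - H7 - HQ: 20+33+11+3+7 = 74
HQ - H7 - Q2 - J2 - A7 - HQ: 7+27+24+11+15 = 84
HQ - H7 - Q2 - A7 - J2 - HQ: 7+27+33+11+4 = 82
HQ - H7 - J2 - Q2 - A7 - HQ: 7+3+24+33+15 = 82
HQ - H7 - A7 - Q2 - J2 - HQ: 7+9+33+24+4 = 77
HQ - J2 - Q2 - H7 - A7 - HQ: 4+24+27+9+15 = 79
HQ - J2 - H7 - Q2 - A7 - HQ: 4+3+27+33+15 = 82
The minimum is 69.
One optimal route: HQ → Q2 → A7 → H7 → J2 → HQ (or its reverse).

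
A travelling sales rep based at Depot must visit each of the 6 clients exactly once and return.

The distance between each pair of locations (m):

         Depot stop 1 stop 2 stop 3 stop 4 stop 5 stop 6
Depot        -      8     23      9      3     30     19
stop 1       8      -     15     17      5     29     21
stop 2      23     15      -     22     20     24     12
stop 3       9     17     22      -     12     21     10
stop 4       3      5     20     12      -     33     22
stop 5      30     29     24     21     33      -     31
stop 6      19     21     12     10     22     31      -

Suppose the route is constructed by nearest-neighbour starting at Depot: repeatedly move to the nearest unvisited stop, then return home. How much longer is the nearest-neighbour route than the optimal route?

From Depot: stop 4=3, stop 1=8, stop 3=9, stop 6=19, stop 2=23, stop 5=30 → choose stop 4 (3).
From stop 4: stop 1=5, stop 3=12, stop 2=20, stop 6=22, stop 5=33 → choose stop 1 (5).
From stop 1: stop 2=15, stop 3=17, stop 6=21, stop 5=29 → choose stop 2 (15).
From stop 2: stop 6=12, stop 3=22, stop 5=24 → choose stop 6 (12).
From stop 6: stop 3=10, stop 5=31 → choose stop 3 (10).
From stop 3: stop 5=21 → choose stop 5 (21).
NN route Depot → stop 4 → stop 1 → stop 2 → stop 6 → stop 3 → stop 5 → Depot costs 96.
Optimal: Depot → stop 3 → stop 6 → stop 2 → stop 5 → stop 1 → stop 4 → Depot costs 92 (by enumerating all 360 distinct tours).
Excess = 96 − 92 = 4.

4 m longer than the optimal tour.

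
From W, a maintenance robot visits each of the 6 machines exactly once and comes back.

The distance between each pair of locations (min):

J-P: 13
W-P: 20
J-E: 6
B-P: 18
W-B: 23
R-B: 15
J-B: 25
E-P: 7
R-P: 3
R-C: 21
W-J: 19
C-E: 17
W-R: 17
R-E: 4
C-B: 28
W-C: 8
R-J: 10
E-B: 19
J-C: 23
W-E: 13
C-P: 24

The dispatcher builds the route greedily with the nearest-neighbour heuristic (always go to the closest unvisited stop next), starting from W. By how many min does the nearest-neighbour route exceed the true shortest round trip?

From W: C=8, E=13, R=17, J=19, P=20, B=23 → choose C (8).
From C: E=17, R=21, J=23, P=24, B=28 → choose E (17).
From E: R=4, J=6, P=7, B=19 → choose R (4).
From R: P=3, J=10, B=15 → choose P (3).
From P: J=13, B=18 → choose J (13).
From J: B=25 → choose B (25).
NN route W → C → E → R → P → J → B → W costs 93.
Optimal: W → C → J → E → R → P → B → W costs 85 (by enumerating all 360 distinct tours).
Excess = 93 − 85 = 8.

The nearest-neighbour route is 8 min longer than optimal.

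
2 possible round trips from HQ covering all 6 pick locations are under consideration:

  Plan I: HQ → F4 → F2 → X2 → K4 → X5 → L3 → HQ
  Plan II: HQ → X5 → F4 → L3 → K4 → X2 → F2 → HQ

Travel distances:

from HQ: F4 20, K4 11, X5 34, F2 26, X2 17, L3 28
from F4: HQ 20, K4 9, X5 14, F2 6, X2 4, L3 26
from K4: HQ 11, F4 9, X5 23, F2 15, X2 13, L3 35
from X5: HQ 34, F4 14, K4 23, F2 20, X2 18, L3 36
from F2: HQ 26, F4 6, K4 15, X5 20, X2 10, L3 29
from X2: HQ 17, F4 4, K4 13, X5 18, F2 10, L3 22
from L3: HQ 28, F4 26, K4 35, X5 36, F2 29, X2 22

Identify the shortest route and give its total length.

Plan I: 20 + 6 + 10 + 13 + 23 + 36 + 28 = 136
Plan II: 34 + 14 + 26 + 35 + 13 + 10 + 26 = 158

136 — Plan I is the shortest.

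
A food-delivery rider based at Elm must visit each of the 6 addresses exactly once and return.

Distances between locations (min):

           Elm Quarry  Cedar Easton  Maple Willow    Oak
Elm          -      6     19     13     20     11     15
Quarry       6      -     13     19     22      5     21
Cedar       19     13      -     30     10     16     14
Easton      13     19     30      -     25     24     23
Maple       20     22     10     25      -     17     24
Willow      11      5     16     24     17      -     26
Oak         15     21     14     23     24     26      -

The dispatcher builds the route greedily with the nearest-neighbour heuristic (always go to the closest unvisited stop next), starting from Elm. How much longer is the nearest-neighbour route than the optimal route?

Elm: Quarry=6, Willow=11, Easton=13, Oak=15, Cedar=19, Maple=20 ⇒ Quarry
Quarry: Willow=5, Cedar=13, Easton=19, Oak=21, Maple=22 ⇒ Willow
Willow: Cedar=16, Maple=17, Easton=24, Oak=26 ⇒ Cedar
Cedar: Maple=10, Oak=14, Easton=30 ⇒ Maple
Maple: Oak=24, Easton=25 ⇒ Oak
Oak: Easton=23 ⇒ Easton
NN route Elm → Quarry → Willow → Cedar → Maple → Oak → Easton → Elm costs 97.
Optimal: Elm → Quarry → Willow → Maple → Cedar → Oak → Easton → Elm costs 88 (by enumerating all 360 distinct tours).
Excess = 97 − 88 = 9.

The nearest-neighbour route is 9 min longer than optimal.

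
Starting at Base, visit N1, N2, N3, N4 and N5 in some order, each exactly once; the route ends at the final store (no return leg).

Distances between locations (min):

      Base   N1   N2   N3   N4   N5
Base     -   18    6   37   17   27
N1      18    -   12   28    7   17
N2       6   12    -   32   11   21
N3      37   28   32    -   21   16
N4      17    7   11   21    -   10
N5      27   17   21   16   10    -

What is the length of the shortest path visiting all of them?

51 min — the minimum one-way total.

There are 5! = 120 possible orderings.
Base → N1 → N2 → N3 → N4 → N5: 18+12+32+21+10 = 93
Base → N1 → N2 → N3 → N5 → N4: 18+12+32+16+10 = 88
Base → N1 → N2 → N4 → N3 → N5: 18+12+11+21+16 = 78
Base → N1 → N2 → N4 → N5 → N3: 18+12+11+10+16 = 67
Base → N1 → N2 → N5 → N3 → N4: 18+12+21+16+21 = 88
Base → N1 → N2 → N5 → N4 → N3: 18+12+21+10+21 = 82
Base → N1 → N3 → N2 → N4 → N5: 18+28+32+11+10 = 99
Base → N1 → N3 → N2 → N5 → N4: 18+28+32+21+10 = 109
Base → N1 → N3 → N4 → N2 → N5: 18+28+21+11+21 = 99
Base → N1 → N3 → N4 → N5 → N2: 18+28+21+10+21 = 98
Base → N1 → N3 → N5 → N2 → N4: 18+28+16+21+11 = 94
Base → N1 → N3 → N5 → N4 → N2: 18+28+16+10+11 = 83
Base → N1 → N4 → N2 → N3 → N5: 18+7+11+32+16 = 84
Base → N1 → N4 → N2 → N5 → N3: 18+7+11+21+16 = 73
… (106 more)
Base → N2 → N1 → N4 → N5 → N3: 6+12+7+10+16 = 51  ← best
The minimum is 51.
One shortest path: Base → N2 → N1 → N4 → N5 → N3.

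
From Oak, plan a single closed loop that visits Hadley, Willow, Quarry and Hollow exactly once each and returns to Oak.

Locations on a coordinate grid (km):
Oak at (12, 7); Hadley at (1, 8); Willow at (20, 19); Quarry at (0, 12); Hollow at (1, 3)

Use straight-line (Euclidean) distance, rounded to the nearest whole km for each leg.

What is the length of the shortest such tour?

Shortest round trip = 56 km.

Oak-Hadley-Willow-Quarry-Hollow-Oak: 11+22+21+9+12 = 75
Oak-Hadley-Willow-Hollow-Quarry-Oak: 11+22+25+9+13 = 80
Oak-Hadley-Quarry-Willow-Hollow-Oak: 11+4+21+25+12 = 73
Oak-Hadley-Quarry-Hollow-Willow-Oak: 11+4+9+25+14 = 63
Oak-Hadley-Hollow-Willow-Quarry-Oak: 11+5+25+21+13 = 75
Oak-Hadley-Hollow-Quarry-Willow-Oak: 11+5+9+21+14 = 60
Oak-Willow-Hadley-Quarry-Hollow-Oak: 14+22+4+9+12 = 61
Oak-Willow-Hadley-Hollow-Quarry-Oak: 14+22+5+9+13 = 63
Oak-Willow-Quarry-Hadley-Hollow-Oak: 14+21+4+5+12 = 56
Oak-Willow-Hollow-Hadley-Quarry-Oak: 14+25+5+4+13 = 61
Oak-Quarry-Hadley-Willow-Hollow-Oak: 13+4+22+25+12 = 76
Oak-Quarry-Willow-Hadley-Hollow-Oak: 13+21+22+5+12 = 73
The minimum is 56.
One optimal route: Oak → Willow → Quarry → Hadley → Hollow → Oak (or its reverse).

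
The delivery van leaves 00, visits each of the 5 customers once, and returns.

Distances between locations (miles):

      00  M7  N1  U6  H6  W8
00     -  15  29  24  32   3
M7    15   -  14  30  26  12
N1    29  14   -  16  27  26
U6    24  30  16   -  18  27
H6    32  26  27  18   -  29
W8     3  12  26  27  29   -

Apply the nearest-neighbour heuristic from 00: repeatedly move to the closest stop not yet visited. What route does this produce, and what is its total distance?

At 00 the remaining stops are W8 3, M7 15, U6 24, N1 29, H6 32; go to W8.
At W8 the remaining stops are M7 12, N1 26, U6 27, H6 29; go to M7.
At M7 the remaining stops are N1 14, H6 26, U6 30; go to N1.
At N1 the remaining stops are U6 16, H6 27; go to U6.
At U6 the remaining stops are H6 18; go to H6.
Return H6→00: 32.
Total = 3 + 12 + 14 + 16 + 18 + 32 = 95.

95 miles along 00 → W8 → M7 → N1 → U6 → H6 → 00.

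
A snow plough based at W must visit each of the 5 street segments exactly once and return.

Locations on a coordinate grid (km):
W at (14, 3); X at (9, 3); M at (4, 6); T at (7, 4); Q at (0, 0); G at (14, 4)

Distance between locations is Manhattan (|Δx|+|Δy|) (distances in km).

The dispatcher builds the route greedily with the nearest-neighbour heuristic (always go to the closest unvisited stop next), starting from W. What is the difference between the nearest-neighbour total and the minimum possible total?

From W: G=1, X=5, T=8, M=13, Q=17 → choose G (1).
From G: X=6, T=7, M=12, Q=18 → choose X (6).
From X: T=3, M=8, Q=12 → choose T (3).
From T: M=5, Q=11 → choose M (5).
From M: Q=10 → choose Q (10).
NN route W → G → X → T → M → Q → W costs 42.
Optimal: W → X → Q → M → T → G → W costs 40 (by enumerating all 60 distinct tours).
Excess = 42 − 40 = 2.

2 km longer than the optimal tour.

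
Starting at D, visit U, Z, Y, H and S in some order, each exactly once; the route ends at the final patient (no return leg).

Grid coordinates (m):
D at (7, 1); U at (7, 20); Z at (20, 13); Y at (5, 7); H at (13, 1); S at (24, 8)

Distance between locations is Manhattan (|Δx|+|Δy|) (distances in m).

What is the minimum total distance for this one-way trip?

Minimum one-way distance = 64 m.

There are 5! = 120 possible orderings.
D → U → Z → Y → H → S: 19+20+21+14+18 = 92
D → U → Z → Y → S → H: 19+20+21+20+18 = 98
D → U → Z → H → Y → S: 19+20+19+14+20 = 92
D → U → Z → H → S → Y: 19+20+19+18+20 = 96
D → U → Z → S → Y → H: 19+20+9+20+14 = 82
D → U → Z → S → H → Y: 19+20+9+18+14 = 80
D → U → Y → Z → H → S: 19+15+21+19+18 = 92
D → U → Y → Z → S → H: 19+15+21+9+18 = 82
D → U → Y → H → Z → S: 19+15+14+19+9 = 76
D → U → Y → H → S → Z: 19+15+14+18+9 = 75
D → U → Y → S → Z → H: 19+15+20+9+19 = 82
D → U → Y → S → H → Z: 19+15+20+18+19 = 91
D → U → H → Z → Y → S: 19+25+19+21+20 = 104
D → U → H → Z → S → Y: 19+25+19+9+20 = 92
… (106 more)
D → H → Y → U → Z → S: 6+14+15+20+9 = 64  ← best
The minimum is 64.
One shortest path: D → H → Y → U → Z → S.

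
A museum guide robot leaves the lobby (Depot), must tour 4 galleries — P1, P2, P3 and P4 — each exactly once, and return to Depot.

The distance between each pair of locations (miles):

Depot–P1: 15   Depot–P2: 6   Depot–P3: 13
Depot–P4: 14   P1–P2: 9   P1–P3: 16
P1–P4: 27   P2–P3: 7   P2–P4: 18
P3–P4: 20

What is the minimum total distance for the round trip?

Depot→P1→P2→P3→P4→Depot: 15+9+7+20+14 = 65
Depot→P1→P2→P4→P3→Depot: 15+9+18+20+13 = 75
Depot→P1→P3→P2→P4→Depot: 15+16+7+18+14 = 70
Depot→P1→P3→P4→P2→Depot: 15+16+20+18+6 = 75
Depot→P1→P4→P2→P3→Depot: 15+27+18+7+13 = 80
Depot→P1→P4→P3→P2→Depot: 15+27+20+7+6 = 75
Depot→P2→P1→P3→P4→Depot: 6+9+16+20+14 = 65
Depot→P2→P1→P4→P3→Depot: 6+9+27+20+13 = 75
Depot→P2→P3→P1→P4→Depot: 6+7+16+27+14 = 70
Depot→P2→P4→P1→P3→Depot: 6+18+27+16+13 = 80
Depot→P3→P1→P2→P4→Depot: 13+16+9+18+14 = 70
Depot→P3→P2→P1→P4→Depot: 13+7+9+27+14 = 70
The minimum is 65.
One optimal route: Depot → P1 → P2 → P3 → P4 → Depot (or its reverse).

Shortest round trip = 65 miles.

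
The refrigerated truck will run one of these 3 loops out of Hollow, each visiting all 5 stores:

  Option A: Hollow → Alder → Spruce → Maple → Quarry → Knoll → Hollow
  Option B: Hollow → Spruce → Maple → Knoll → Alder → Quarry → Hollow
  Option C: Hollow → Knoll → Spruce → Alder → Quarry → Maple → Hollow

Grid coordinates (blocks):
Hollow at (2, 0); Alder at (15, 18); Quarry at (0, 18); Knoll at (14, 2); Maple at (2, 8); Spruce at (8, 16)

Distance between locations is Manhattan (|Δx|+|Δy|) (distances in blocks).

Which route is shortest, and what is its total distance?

Shortest is Option C, total 78 blocks.

Option A: 31 + 9 + 14 + 12 + 30 + 14 = 110
Option B: 22 + 14 + 18 + 17 + 15 + 20 = 106
Option C: 14 + 20 + 9 + 15 + 12 + 8 = 78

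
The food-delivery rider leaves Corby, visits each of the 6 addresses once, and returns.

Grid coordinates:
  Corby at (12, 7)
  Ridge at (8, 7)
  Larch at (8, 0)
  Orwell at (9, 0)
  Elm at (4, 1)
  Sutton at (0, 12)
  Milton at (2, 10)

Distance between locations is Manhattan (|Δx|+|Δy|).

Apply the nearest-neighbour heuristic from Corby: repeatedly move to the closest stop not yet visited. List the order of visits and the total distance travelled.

At Corby the remaining stops are Ridge 4, Orwell 10, Larch 11, Milton 13, Elm 14, Sutton 17; go to Ridge.
At Ridge the remaining stops are Larch 7, Orwell 8, Milton 9, Elm 10, Sutton 13; go to Larch.
At Larch the remaining stops are Orwell 1, Elm 5, Milton 16, Sutton 20; go to Orwell.
At Orwell the remaining stops are Elm 6, Milton 17, Sutton 21; go to Elm.
At Elm the remaining stops are Milton 11, Sutton 15; go to Milton.
At Milton the remaining stops are Sutton 4; go to Sutton.
Return Sutton→Corby: 17.
Total = 4 + 7 + 1 + 6 + 11 + 4 + 17 = 50.

Total distance 50 via the nearest-neighbour route Corby → Ridge → Larch → Orwell → Elm → Milton → Sutton → Corby.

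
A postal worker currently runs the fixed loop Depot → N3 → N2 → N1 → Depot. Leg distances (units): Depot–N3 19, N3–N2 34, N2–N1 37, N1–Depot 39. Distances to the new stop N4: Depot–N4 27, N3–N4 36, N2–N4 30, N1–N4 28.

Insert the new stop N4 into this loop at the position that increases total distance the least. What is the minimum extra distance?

Insertion cost between consecutive stops i–j is d(i,N4) + d(N4,j) − d(i,j):
  between Depot and N3: 27 + 36 − 19 = 44
  between N3 and N2: 36 + 30 − 34 = 32
  between N2 and N1: 30 + 28 − 37 = 21
  between N1 and Depot: 28 + 27 − 39 = 16
Cheapest insertion is between N1 and Depot, adding 16.
New total = 129 + 16 = 145.

+16 — insert N4 between N1 and Depot.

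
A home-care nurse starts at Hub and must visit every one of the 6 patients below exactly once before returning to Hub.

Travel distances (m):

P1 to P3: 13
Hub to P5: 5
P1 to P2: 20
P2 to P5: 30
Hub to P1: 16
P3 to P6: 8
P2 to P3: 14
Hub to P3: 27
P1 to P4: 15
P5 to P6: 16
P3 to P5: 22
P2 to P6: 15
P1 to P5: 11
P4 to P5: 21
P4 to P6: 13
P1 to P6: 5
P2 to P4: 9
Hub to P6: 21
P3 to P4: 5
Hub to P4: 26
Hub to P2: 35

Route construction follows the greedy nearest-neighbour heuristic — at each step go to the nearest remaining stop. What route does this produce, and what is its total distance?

78 m along Hub → P5 → P1 → P6 → P3 → P4 → P2 → Hub.

At Hub the remaining stops are P5 5, P1 16, P6 21, P4 26, P3 27, P2 35; go to P5.
At P5 the remaining stops are P1 11, P6 16, P4 21, P3 22, P2 30; go to P1.
At P1 the remaining stops are P6 5, P3 13, P4 15, P2 20; go to P6.
At P6 the remaining stops are P3 8, P4 13, P2 15; go to P3.
At P3 the remaining stops are P4 5, P2 14; go to P4.
At P4 the remaining stops are P2 9; go to P2.
Return P2→Hub: 35.
Total = 5 + 11 + 5 + 8 + 5 + 9 + 35 = 78.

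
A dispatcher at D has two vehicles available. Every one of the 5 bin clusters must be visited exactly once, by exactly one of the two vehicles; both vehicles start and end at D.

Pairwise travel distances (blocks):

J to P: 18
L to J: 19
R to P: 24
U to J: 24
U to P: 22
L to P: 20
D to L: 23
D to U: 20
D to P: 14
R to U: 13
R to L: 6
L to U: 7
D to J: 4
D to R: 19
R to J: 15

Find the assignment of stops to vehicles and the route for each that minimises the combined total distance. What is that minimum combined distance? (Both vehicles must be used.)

There are 2^4 − 1 = 15 ways to divide the 5 stops into two non-empty groups. For each, the best each vehicle can do is its own shortest tour through its group:
  {R} + {L, U, J, P}: 38 + 66 = 104
  {L} + {R, U, J, P}: 46 + 68 = 114
  {R, L} + {U, J, P}: 48 + 64 = 112
  {U} + {R, L, J, P}: 40 + 59 = 99
  {R, U} + {L, J, P}: 52 + 57 = 109
  {L, U} + {R, J, P}: 50 + 57 = 107
  … (15 splits in total)
  {J} + {R, L, U, P}: 8 + 68 = 76  ← best
Best: vehicle 1 D → J → D = 8; vehicle 2 D → R → L → U → P → D = 68; combined 76.

76 blocks — the smallest possible combined total.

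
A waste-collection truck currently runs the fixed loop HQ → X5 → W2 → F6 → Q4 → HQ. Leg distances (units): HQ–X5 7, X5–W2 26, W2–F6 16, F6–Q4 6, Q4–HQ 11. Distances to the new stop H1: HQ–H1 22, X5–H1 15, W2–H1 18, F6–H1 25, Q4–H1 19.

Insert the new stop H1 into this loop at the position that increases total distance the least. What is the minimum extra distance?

Insertion cost between consecutive stops i–j is d(i,H1) + d(H1,j) − d(i,j):
  between HQ and X5: 22 + 15 − 7 = 30
  between X5 and W2: 15 + 18 − 26 = 7
  between W2 and F6: 18 + 25 − 16 = 27
  between F6 and Q4: 25 + 19 − 6 = 38
  between Q4 and HQ: 19 + 22 − 11 = 30
Cheapest insertion is between X5 and W2, adding 7.
New total = 66 + 7 = 73.

+7 — insert H1 between X5 and W2.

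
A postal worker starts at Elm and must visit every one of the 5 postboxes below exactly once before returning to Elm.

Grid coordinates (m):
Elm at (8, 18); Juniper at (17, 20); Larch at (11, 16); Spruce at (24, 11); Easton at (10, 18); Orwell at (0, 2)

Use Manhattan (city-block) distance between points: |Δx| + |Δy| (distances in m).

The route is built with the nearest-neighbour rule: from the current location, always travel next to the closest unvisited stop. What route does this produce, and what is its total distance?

At Elm the remaining stops are Easton 2, Larch 5, Juniper 11, Spruce 23, Orwell 24; go to Easton.
At Easton the remaining stops are Larch 3, Juniper 9, Spruce 21, Orwell 26; go to Larch.
At Larch the remaining stops are Juniper 10, Spruce 18, Orwell 25; go to Juniper.
At Juniper the remaining stops are Spruce 16, Orwell 35; go to Spruce.
At Spruce the remaining stops are Orwell 33; go to Orwell.
Return Orwell→Elm: 24.
Total = 2 + 3 + 10 + 16 + 33 + 24 = 88.

88 m along Elm → Easton → Larch → Juniper → Spruce → Orwell → Elm.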